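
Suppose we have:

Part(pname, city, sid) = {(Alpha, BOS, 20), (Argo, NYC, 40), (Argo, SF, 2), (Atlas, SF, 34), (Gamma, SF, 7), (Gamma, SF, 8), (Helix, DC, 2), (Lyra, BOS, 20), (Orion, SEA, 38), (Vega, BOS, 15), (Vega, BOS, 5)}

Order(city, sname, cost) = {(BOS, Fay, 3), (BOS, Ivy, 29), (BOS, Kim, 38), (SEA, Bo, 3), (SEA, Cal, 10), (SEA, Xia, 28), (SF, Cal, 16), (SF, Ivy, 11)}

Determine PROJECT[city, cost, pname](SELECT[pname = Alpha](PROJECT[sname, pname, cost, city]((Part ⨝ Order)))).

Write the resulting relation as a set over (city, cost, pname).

{(BOS, 29, Alpha), (BOS, 3, Alpha), (BOS, 38, Alpha)}

Joining Part and Order on city yields {(Alpha, BOS, 20, Fay, 3), (Alpha, BOS, 20, Ivy, 29), (Alpha, BOS, 20, Kim, 38), (Argo, SF, 2, Cal, 16), (Argo, SF, 2, Ivy, 11), (Atlas, SF, 34, Cal, 16), (Atlas, SF, 34, Ivy, 11), (Gamma, SF, 7, Cal, 16), (Gamma, SF, 7, Ivy, 11), (Gamma, SF, 8, Cal, 16), (Gamma, SF, 8, Ivy, 11), (Lyra, BOS, 20, Fay, 3), (Lyra, BOS, 20, Ivy, 29), (Lyra, BOS, 20, Kim, 38), (Orion, SEA, 38, Bo, 3), (Orion, SEA, 38, Cal, 10), (Orion, SEA, 38, Xia, 28), (Vega, BOS, 15, Fay, 3), (Vega, BOS, 15, Ivy, 29), (Vega, BOS, 15, Kim, 38), (Vega, BOS, 5, Fay, 3), (Vega, BOS, 5, Ivy, 29), (Vega, BOS, 5, Kim, 38)}.
π[sname, pname, cost, city]: project onto (sname, pname, cost, city) (5 duplicate(s) eliminated) → {(Bo, Orion, 3, SEA), (Cal, Argo, 16, SF), (Cal, Atlas, 16, SF), (Cal, Gamma, 16, SF), (Cal, Orion, 10, SEA), (Fay, Alpha, 3, BOS), (Fay, Lyra, 3, BOS), (Fay, Vega, 3, BOS), (Ivy, Alpha, 29, BOS), (Ivy, Argo, 11, SF), (Ivy, Atlas, 11, SF), (Ivy, Gamma, 11, SF), (Ivy, Lyra, 29, BOS), (Ivy, Vega, 29, BOS), (Kim, Alpha, 38, BOS), (Kim, Lyra, 38, BOS), (Kim, Vega, 38, BOS), (Xia, Orion, 28, SEA)}
σ[pname = Alpha]: keep tuples satisfying pname = Alpha → {(Fay, Alpha, 3, BOS), (Ivy, Alpha, 29, BOS), (Kim, Alpha, 38, BOS)}
π[city, cost, pname]: project onto (city, cost, pname) → {(BOS, 29, Alpha), (BOS, 3, Alpha), (BOS, 38, Alpha)}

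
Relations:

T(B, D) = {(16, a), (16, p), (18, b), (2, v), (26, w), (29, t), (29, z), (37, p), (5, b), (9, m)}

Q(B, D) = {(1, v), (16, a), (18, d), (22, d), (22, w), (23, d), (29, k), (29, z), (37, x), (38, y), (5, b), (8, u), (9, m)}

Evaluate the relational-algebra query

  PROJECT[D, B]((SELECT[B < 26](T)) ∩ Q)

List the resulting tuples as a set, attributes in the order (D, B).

{(a, 16), (b, 5), (m, 9)}

Selection B < 26: {(16, a), (16, p), (18, b), (2, v), (5, b), (9, m)}
Intersection: {(16, a), (16, p), (18, b), (2, v), (5, b), (9, m)} with {(1, v), (16, a), (18, d), (22, d), (22, w), (23, d), (29, k), (29, z), (37, x), (38, y), (5, b), (8, u), (9, m)} → {(16, a), (5, b), (9, m)}
π_{D, B} gives {(a, 16), (b, 5), (m, 9)}.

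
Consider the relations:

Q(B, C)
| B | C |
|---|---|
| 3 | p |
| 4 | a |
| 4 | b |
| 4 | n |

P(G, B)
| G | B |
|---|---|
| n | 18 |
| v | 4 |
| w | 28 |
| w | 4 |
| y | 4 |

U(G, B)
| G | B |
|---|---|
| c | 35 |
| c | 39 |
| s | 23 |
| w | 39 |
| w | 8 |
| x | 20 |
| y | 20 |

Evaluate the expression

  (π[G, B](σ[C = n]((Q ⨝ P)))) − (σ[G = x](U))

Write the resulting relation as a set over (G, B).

{(v, 4), (w, 4), (y, 4)}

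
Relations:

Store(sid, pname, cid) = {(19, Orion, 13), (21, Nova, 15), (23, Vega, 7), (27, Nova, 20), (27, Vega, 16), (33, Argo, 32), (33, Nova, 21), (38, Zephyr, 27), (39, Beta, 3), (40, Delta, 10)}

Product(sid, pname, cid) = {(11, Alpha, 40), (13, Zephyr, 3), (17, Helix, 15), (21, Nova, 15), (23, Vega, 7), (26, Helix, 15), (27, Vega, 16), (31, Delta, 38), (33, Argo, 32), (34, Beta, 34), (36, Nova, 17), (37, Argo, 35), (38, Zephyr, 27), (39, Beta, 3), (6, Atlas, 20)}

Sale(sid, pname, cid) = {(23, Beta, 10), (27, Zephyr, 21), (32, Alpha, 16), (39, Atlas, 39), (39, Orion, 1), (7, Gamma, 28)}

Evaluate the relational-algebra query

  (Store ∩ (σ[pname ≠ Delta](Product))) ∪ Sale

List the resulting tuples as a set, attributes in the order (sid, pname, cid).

{(21, Nova, 15), (23, Beta, 10), (23, Vega, 7), (27, Vega, 16), (27, Zephyr, 21), (32, Alpha, 16), (33, Argo, 32), (38, Zephyr, 27), (39, Atlas, 39), (39, Beta, 3), (39, Orion, 1), (7, Gamma, 28)}

Selection pname ≠ Delta: {(11, Alpha, 40), (13, Zephyr, 3), (17, Helix, 15), (21, Nova, 15), (23, Vega, 7), (26, Helix, 15), (27, Vega, 16), (33, Argo, 32), (34, Beta, 34), (36, Nova, 17), (37, Argo, 35), (38, Zephyr, 27), (39, Beta, 3), (6, Atlas, 20)}
Taking the intersection: {(21, Nova, 15), (23, Vega, 7), (27, Vega, 16), (33, Argo, 32), (38, Zephyr, 27), (39, Beta, 3)}
Taking the union: {(21, Nova, 15), (23, Beta, 10), (23, Vega, 7), (27, Vega, 16), (27, Zephyr, 21), (32, Alpha, 16), (33, Argo, 32), (38, Zephyr, 27), (39, Atlas, 39), (39, Beta, 3), (39, Orion, 1), (7, Gamma, 28)}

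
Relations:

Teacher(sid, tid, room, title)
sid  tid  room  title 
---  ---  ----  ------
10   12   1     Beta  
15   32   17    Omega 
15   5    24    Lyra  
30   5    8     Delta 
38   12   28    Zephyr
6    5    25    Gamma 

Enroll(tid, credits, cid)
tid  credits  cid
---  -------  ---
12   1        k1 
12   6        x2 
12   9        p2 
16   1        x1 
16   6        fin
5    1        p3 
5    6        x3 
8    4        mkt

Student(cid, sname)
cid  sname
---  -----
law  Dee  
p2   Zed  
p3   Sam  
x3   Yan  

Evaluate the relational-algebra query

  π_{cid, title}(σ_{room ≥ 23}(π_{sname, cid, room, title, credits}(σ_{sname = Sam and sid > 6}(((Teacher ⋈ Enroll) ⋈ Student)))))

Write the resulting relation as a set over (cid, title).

Natural join on tid: {(10, 12, 1, Beta, 1, k1), (10, 12, 1, Beta, 6, x2), (10, 12, 1, Beta, 9, p2), (15, 5, 24, Lyra, 1, p3), (15, 5, 24, Lyra, 6, x3), (30, 5, 8, Delta, 1, p3), (30, 5, 8, Delta, 6, x3), (38, 12, 28, Zephyr, 1, k1), (38, 12, 28, Zephyr, 6, x2), (38, 12, 28, Zephyr, 9, p2), (6, 5, 25, Gamma, 1, p3), (6, 5, 25, Gamma, 6, x3)}
Natural join on cid: {(10, 12, 1, Beta, 9, p2, Zed), (15, 5, 24, Lyra, 1, p3, Sam), (15, 5, 24, Lyra, 6, x3, Yan), (30, 5, 8, Delta, 1, p3, Sam), (30, 5, 8, Delta, 6, x3, Yan), (38, 12, 28, Zephyr, 9, p2, Zed), (6, 5, 25, Gamma, 1, p3, Sam), (6, 5, 25, Gamma, 6, x3, Yan)}
σ[sname = Sam and sid > 6]: keep tuples satisfying sname = Sam and sid > 6 → {(15, 5, 24, Lyra, 1, p3, Sam), (30, 5, 8, Delta, 1, p3, Sam)}
π_{sname, cid, room, title, credits} gives {(Sam, p3, 24, Lyra, 1), (Sam, p3, 8, Delta, 1)}.
σ[room ≥ 23]: keep tuples satisfying room ≥ 23 → {(Sam, p3, 24, Lyra, 1)}
π_{cid, title} gives {(p3, Lyra)}.

{(p3, Lyra)}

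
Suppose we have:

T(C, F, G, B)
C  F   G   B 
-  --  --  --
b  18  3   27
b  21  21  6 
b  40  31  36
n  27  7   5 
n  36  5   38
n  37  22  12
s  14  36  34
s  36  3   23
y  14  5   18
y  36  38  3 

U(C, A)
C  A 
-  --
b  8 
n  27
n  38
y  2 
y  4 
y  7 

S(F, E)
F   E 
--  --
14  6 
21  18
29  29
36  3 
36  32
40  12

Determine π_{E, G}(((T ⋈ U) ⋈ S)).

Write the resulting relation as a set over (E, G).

Natural join on C: {(b, 18, 3, 27, 8), (b, 21, 21, 6, 8), (b, 40, 31, 36, 8), (n, 27, 7, 5, 27), (n, 27, 7, 5, 38), (n, 36, 5, 38, 27), (n, 36, 5, 38, 38), (n, 37, 22, 12, 27), (n, 37, 22, 12, 38), (y, 14, 5, 18, 2), (y, 14, 5, 18, 4), (y, 14, 5, 18, 7), (y, 36, 38, 3, 2), (y, 36, 38, 3, 4), (y, 36, 38, 3, 7)}
Natural join on F: {(b, 21, 21, 6, 8, 18), (b, 40, 31, 36, 8, 12), (n, 36, 5, 38, 27, 3), (n, 36, 5, 38, 27, 32), (n, 36, 5, 38, 38, 3), (n, 36, 5, 38, 38, 32), (y, 14, 5, 18, 2, 6), (y, 14, 5, 18, 4, 6), (y, 14, 5, 18, 7, 6), (y, 36, 38, 3, 2, 3), (y, 36, 38, 3, 2, 32), (y, 36, 38, 3, 4, 3), (y, 36, 38, 3, 4, 32), (y, 36, 38, 3, 7, 3), (y, 36, 38, 3, 7, 32)}
π_{E, G} gives {(12, 31), (18, 21), (3, 38), (3, 5), (32, 38), (32, 5), (6, 5)} (8 duplicate(s) eliminated).

{(12, 31), (18, 21), (3, 38), (3, 5), (32, 38), (32, 5), (6, 5)}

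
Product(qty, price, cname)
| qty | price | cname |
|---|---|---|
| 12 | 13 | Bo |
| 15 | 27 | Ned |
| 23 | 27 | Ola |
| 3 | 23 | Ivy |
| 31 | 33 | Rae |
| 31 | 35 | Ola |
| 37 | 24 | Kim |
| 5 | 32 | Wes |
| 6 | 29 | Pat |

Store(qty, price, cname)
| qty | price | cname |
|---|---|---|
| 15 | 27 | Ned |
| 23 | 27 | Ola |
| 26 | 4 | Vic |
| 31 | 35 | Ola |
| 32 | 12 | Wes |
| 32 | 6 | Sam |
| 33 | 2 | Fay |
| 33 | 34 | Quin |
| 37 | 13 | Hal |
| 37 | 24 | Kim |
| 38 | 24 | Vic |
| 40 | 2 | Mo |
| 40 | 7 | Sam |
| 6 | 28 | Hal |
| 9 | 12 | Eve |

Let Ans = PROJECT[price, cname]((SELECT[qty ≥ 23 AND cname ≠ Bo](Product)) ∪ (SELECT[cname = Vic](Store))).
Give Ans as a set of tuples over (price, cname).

Selection qty ≥ 23 AND cname ≠ Bo: {(23, 27, Ola), (31, 33, Rae), (31, 35, Ola), (37, 24, Kim)}
Selection cname = Vic: {(26, 4, Vic), (38, 24, Vic)}
Taking the union: {(23, 27, Ola), (26, 4, Vic), (31, 33, Rae), (31, 35, Ola), (37, 24, Kim), (38, 24, Vic)}
Projecting to price, cname: {(24, Kim), (24, Vic), (27, Ola), (33, Rae), (35, Ola), (4, Vic)}

{(24, Kim), (24, Vic), (27, Ola), (33, Rae), (35, Ola), (4, Vic)}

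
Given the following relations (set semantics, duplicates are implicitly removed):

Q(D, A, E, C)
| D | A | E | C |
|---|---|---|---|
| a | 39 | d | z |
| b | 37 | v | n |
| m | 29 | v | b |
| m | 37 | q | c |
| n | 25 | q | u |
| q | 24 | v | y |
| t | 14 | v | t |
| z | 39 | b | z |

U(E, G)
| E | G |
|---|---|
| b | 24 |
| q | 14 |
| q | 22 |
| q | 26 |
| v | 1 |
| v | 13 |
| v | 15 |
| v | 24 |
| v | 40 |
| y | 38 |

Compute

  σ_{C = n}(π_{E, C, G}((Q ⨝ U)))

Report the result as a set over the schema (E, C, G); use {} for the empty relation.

{(v, n, 1), (v, n, 13), (v, n, 15), (v, n, 24), (v, n, 40)}

Q ⋈ U (natural join on E): {(b, 37, v, n, 1), (b, 37, v, n, 13), (b, 37, v, n, 15), (b, 37, v, n, 24), (b, 37, v, n, 40), (m, 29, v, b, 1), (m, 29, v, b, 13), (m, 29, v, b, 15), (m, 29, v, b, 24), (m, 29, v, b, 40), (m, 37, q, c, 14), (m, 37, q, c, 22), (m, 37, q, c, 26), (n, 25, q, u, 14), (n, 25, q, u, 22), (n, 25, q, u, 26), (q, 24, v, y, 1), (q, 24, v, y, 13), (q, 24, v, y, 15), (q, 24, v, y, 24), (q, 24, v, y, 40), (t, 14, v, t, 1), (t, 14, v, t, 13), (t, 14, v, t, 15), (t, 14, v, t, 24), (t, 14, v, t, 40), (z, 39, b, z, 24)}
π[E, C, G]: project onto (E, C, G) → {(b, z, 24), (q, c, 14), (q, c, 22), (q, c, 26), (q, u, 14), (q, u, 22), (q, u, 26), (v, b, 1), (v, b, 13), (v, b, 15), (v, b, 24), (v, b, 40), (v, n, 1), (v, n, 13), (v, n, 15), (v, n, 24), (v, n, 40), (v, t, 1), (v, t, 13), (v, t, 15), (v, t, 24), (v, t, 40), (v, y, 1), (v, y, 13), (v, y, 15), (v, y, 24), (v, y, 40)}
Apply σ_{C = n}; surviving tuples: {(v, n, 1), (v, n, 13), (v, n, 15), (v, n, 24), (v, n, 40)}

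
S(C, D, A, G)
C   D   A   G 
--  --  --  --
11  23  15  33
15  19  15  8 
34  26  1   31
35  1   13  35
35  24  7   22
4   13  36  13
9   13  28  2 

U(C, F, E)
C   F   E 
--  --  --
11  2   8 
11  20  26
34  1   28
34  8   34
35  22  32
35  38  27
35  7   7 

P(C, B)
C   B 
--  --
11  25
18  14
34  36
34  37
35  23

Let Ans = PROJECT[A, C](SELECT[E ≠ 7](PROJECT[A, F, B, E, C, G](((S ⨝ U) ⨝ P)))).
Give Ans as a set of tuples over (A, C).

Joining S and U on C yields {(11, 23, 15, 33, 2, 8), (11, 23, 15, 33, 20, 26), (34, 26, 1, 31, 1, 28), (34, 26, 1, 31, 8, 34), (35, 1, 13, 35, 22, 32), (35, 1, 13, 35, 38, 27), (35, 1, 13, 35, 7, 7), (35, 24, 7, 22, 22, 32), (35, 24, 7, 22, 38, 27), (35, 24, 7, 22, 7, 7)}.
Joining (S ⨝ U) and P on C yields {(11, 23, 15, 33, 2, 8, 25), (11, 23, 15, 33, 20, 26, 25), (34, 26, 1, 31, 1, 28, 36), (34, 26, 1, 31, 1, 28, 37), (34, 26, 1, 31, 8, 34, 36), (34, 26, 1, 31, 8, 34, 37), (35, 1, 13, 35, 22, 32, 23), (35, 1, 13, 35, 38, 27, 23), (35, 1, 13, 35, 7, 7, 23), (35, 24, 7, 22, 22, 32, 23), (35, 24, 7, 22, 38, 27, 23), (35, 24, 7, 22, 7, 7, 23)}.
Keep only column(s) A, F, B, E, C, G: {(1, 1, 36, 28, 34, 31), (1, 1, 37, 28, 34, 31), (1, 8, 36, 34, 34, 31), (1, 8, 37, 34, 34, 31), (13, 22, 23, 32, 35, 35), (13, 38, 23, 27, 35, 35), (13, 7, 23, 7, 35, 35), (15, 2, 25, 8, 11, 33), (15, 20, 25, 26, 11, 33), (7, 22, 23, 32, 35, 22), (7, 38, 23, 27, 35, 22), (7, 7, 23, 7, 35, 22)}
σ[E ≠ 7]: keep tuples satisfying E ≠ 7 → {(1, 1, 36, 28, 34, 31), (1, 1, 37, 28, 34, 31), (1, 8, 36, 34, 34, 31), (1, 8, 37, 34, 34, 31), (13, 22, 23, 32, 35, 35), (13, 38, 23, 27, 35, 35), (15, 2, 25, 8, 11, 33), (15, 20, 25, 26, 11, 33), (7, 22, 23, 32, 35, 22), (7, 38, 23, 27, 35, 22)}
Keep only column(s) A, C (6 duplicate(s) eliminated): {(1, 34), (13, 35), (15, 11), (7, 35)}

{(1, 34), (13, 35), (15, 11), (7, 35)}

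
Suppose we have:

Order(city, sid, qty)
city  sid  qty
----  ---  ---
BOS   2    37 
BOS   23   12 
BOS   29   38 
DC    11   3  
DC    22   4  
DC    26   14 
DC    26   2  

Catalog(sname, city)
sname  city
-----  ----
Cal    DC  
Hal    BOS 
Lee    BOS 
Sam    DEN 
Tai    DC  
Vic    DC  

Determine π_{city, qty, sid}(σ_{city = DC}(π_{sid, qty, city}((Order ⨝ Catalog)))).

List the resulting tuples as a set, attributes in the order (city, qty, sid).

Natural join on city: {(BOS, 2, 37, Hal), (BOS, 2, 37, Lee), (BOS, 23, 12, Hal), (BOS, 23, 12, Lee), (BOS, 29, 38, Hal), (BOS, 29, 38, Lee), (DC, 11, 3, Cal), (DC, 11, 3, Tai), (DC, 11, 3, Vic), (DC, 22, 4, Cal), (DC, 22, 4, Tai), (DC, 22, 4, Vic), (DC, 26, 14, Cal), (DC, 26, 14, Tai), (DC, 26, 14, Vic), (DC, 26, 2, Cal), (DC, 26, 2, Tai), (DC, 26, 2, Vic)}
Keep only column(s) sid, qty, city (11 duplicate(s) eliminated): {(11, 3, DC), (2, 37, BOS), (22, 4, DC), (23, 12, BOS), (26, 14, DC), (26, 2, DC), (29, 38, BOS)}
Filtering on city = DC leaves {(11, 3, DC), (22, 4, DC), (26, 14, DC), (26, 2, DC)}.
Keep only column(s) city, qty, sid: {(DC, 14, 26), (DC, 2, 26), (DC, 3, 11), (DC, 4, 22)}

{(DC, 14, 26), (DC, 2, 26), (DC, 3, 11), (DC, 4, 22)}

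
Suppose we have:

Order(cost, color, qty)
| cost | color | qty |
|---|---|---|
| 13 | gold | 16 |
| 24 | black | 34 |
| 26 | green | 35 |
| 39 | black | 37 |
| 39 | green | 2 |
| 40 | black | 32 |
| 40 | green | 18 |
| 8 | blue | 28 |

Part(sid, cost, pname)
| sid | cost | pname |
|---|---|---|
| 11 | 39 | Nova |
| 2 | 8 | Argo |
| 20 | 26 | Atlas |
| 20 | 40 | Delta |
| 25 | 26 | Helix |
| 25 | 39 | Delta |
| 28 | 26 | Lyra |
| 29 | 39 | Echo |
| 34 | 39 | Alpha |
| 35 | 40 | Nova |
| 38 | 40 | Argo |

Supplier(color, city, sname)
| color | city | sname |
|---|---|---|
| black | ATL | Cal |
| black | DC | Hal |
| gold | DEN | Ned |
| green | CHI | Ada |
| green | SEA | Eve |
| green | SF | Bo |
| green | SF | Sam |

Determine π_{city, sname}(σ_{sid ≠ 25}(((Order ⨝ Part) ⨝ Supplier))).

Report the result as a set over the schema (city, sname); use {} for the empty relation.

Order ⋈ Part (natural join on cost): {(26, green, 35, 20, Atlas), (26, green, 35, 25, Helix), (26, green, 35, 28, Lyra), (39, black, 37, 11, Nova), (39, black, 37, 25, Delta), (39, black, 37, 29, Echo), (39, black, 37, 34, Alpha), (39, green, 2, 11, Nova), (39, green, 2, 25, Delta), (39, green, 2, 29, Echo), (39, green, 2, 34, Alpha), (40, black, 32, 20, Delta), (40, black, 32, 35, Nova), (40, black, 32, 38, Argo), (40, green, 18, 20, Delta), (40, green, 18, 35, Nova), (40, green, 18, 38, Argo), (8, blue, 28, 2, Argo)}
(Order ⨝ Part) ⋈ Supplier (natural join on color): {(26, green, 35, 20, Atlas, CHI, Ada), (26, green, 35, 20, Atlas, SEA, Eve), (26, green, 35, 20, Atlas, SF, Bo), (26, green, 35, 20, Atlas, SF, Sam), (26, green, 35, 25, Helix, CHI, Ada), (26, green, 35, 25, Helix, SEA, Eve), (26, green, 35, 25, Helix, SF, Bo), (26, green, 35, 25, Helix, SF, Sam), (26, green, 35, 28, Lyra, CHI, Ada), (26, green, 35, 28, Lyra, SEA, Eve), (26, green, 35, 28, Lyra, SF, Bo), (26, green, 35, 28, Lyra, SF, Sam), (39, black, 37, 11, Nova, ATL, Cal), (39, black, 37, 11, Nova, DC, Hal), (39, black, 37, 25, Delta, ATL, Cal), (39, black, 37, 25, Delta, DC, Hal), (39, black, 37, 29, Echo, ATL, Cal), (39, black, 37, 29, Echo, DC, Hal), (39, black, 37, 34, Alpha, ATL, Cal), (39, black, 37, 34, Alpha, DC, Hal), (39, green, 2, 11, Nova, CHI, Ada), (39, green, 2, 11, Nova, SEA, Eve), (39, green, 2, 11, Nova, SF, Bo), (39, green, 2, 11, Nova, SF, Sam), (39, green, 2, 25, Delta, CHI, Ada), (39, green, 2, 25, Delta, SEA, Eve), (39, green, 2, 25, Delta, SF, Bo), (39, green, 2, 25, Delta, SF, Sam), (39, green, 2, 29, Echo, CHI, Ada), (39, green, 2, 29, Echo, SEA, Eve), (39, green, 2, 29, Echo, SF, Bo), (39, green, 2, 29, Echo, SF, Sam), (39, green, 2, 34, Alpha, CHI, Ada), (39, green, 2, 34, Alpha, SEA, Eve), (39, green, 2, 34, Alpha, SF, Bo), (39, green, 2, 34, Alpha, SF, Sam), (40, black, 32, 20, Delta, ATL, Cal), (40, black, 32, 20, Delta, DC, Hal), (40, black, 32, 35, Nova, ATL, Cal), (40, black, 32, 35, Nova, DC, Hal), (40, black, 32, 38, Argo, ATL, Cal), (40, black, 32, 38, Argo, DC, Hal), (40, green, 18, 20, Delta, CHI, Ada), (40, green, 18, 20, Delta, SEA, Eve), (40, green, 18, 20, Delta, SF, Bo), (40, green, 18, 20, Delta, SF, Sam), (40, green, 18, 35, Nova, CHI, Ada), (40, green, 18, 35, Nova, SEA, Eve), (40, green, 18, 35, Nova, SF, Bo), (40, green, 18, 35, Nova, SF, Sam), (40, green, 18, 38, Argo, CHI, Ada), (40, green, 18, 38, Argo, SEA, Eve), (40, green, 18, 38, Argo, SF, Bo), (40, green, 18, 38, Argo, SF, Sam)}
Apply σ_{sid ≠ 25}; surviving tuples: {(26, green, 35, 20, Atlas, CHI, Ada), (26, green, 35, 20, Atlas, SEA, Eve), (26, green, 35, 20, Atlas, SF, Bo), (26, green, 35, 20, Atlas, SF, Sam), (26, green, 35, 28, Lyra, CHI, Ada), (26, green, 35, 28, Lyra, SEA, Eve), (26, green, 35, 28, Lyra, SF, Bo), (26, green, 35, 28, Lyra, SF, Sam), (39, black, 37, 11, Nova, ATL, Cal), (39, black, 37, 11, Nova, DC, Hal), (39, black, 37, 29, Echo, ATL, Cal), (39, black, 37, 29, Echo, DC, Hal), (39, black, 37, 34, Alpha, ATL, Cal), (39, black, 37, 34, Alpha, DC, Hal), (39, green, 2, 11, Nova, CHI, Ada), (39, green, 2, 11, Nova, SEA, Eve), (39, green, 2, 11, Nova, SF, Bo), (39, green, 2, 11, Nova, SF, Sam), (39, green, 2, 29, Echo, CHI, Ada), (39, green, 2, 29, Echo, SEA, Eve), (39, green, 2, 29, Echo, SF, Bo), (39, green, 2, 29, Echo, SF, Sam), (39, green, 2, 34, Alpha, CHI, Ada), (39, green, 2, 34, Alpha, SEA, Eve), (39, green, 2, 34, Alpha, SF, Bo), (39, green, 2, 34, Alpha, SF, Sam), (40, black, 32, 20, Delta, ATL, Cal), (40, black, 32, 20, Delta, DC, Hal), (40, black, 32, 35, Nova, ATL, Cal), (40, black, 32, 35, Nova, DC, Hal), (40, black, 32, 38, Argo, ATL, Cal), (40, black, 32, 38, Argo, DC, Hal), (40, green, 18, 20, Delta, CHI, Ada), (40, green, 18, 20, Delta, SEA, Eve), (40, green, 18, 20, Delta, SF, Bo), (40, green, 18, 20, Delta, SF, Sam), (40, green, 18, 35, Nova, CHI, Ada), (40, green, 18, 35, Nova, SEA, Eve), (40, green, 18, 35, Nova, SF, Bo), (40, green, 18, 35, Nova, SF, Sam), (40, green, 18, 38, Argo, CHI, Ada), (40, green, 18, 38, Argo, SEA, Eve), (40, green, 18, 38, Argo, SF, Bo), (40, green, 18, 38, Argo, SF, Sam)}
Projecting to city, sname (38 duplicate(s) eliminated): {(ATL, Cal), (CHI, Ada), (DC, Hal), (SEA, Eve), (SF, Bo), (SF, Sam)}

{(ATL, Cal), (CHI, Ada), (DC, Hal), (SEA, Eve), (SF, Bo), (SF, Sam)}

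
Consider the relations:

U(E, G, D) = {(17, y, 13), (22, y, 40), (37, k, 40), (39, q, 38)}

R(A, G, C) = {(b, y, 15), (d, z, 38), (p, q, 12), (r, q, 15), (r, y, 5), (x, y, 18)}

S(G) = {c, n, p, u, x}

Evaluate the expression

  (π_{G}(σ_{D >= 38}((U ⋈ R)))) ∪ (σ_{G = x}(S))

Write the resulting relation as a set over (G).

{q, x, y}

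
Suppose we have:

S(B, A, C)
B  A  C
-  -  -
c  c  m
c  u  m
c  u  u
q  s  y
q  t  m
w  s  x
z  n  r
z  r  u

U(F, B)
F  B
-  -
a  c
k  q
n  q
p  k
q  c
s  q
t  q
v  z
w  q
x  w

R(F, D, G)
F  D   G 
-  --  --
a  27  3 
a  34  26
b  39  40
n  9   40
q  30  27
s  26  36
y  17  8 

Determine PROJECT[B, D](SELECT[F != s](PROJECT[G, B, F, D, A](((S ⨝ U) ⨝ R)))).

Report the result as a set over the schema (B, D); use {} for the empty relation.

Joining S and U on B yields {(c, c, m, a), (c, c, m, q), (c, u, m, a), (c, u, m, q), (c, u, u, a), (c, u, u, q), (q, s, y, k), (q, s, y, n), (q, s, y, s), (q, s, y, t), (q, s, y, w), (q, t, m, k), (q, t, m, n), (q, t, m, s), (q, t, m, t), (q, t, m, w), (w, s, x, x), (z, n, r, v), (z, r, u, v)}.
Joining (S ⨝ U) and R on F yields {(c, c, m, a, 27, 3), (c, c, m, a, 34, 26), (c, c, m, q, 30, 27), (c, u, m, a, 27, 3), (c, u, m, a, 34, 26), (c, u, m, q, 30, 27), (c, u, u, a, 27, 3), (c, u, u, a, 34, 26), (c, u, u, q, 30, 27), (q, s, y, n, 9, 40), (q, s, y, s, 26, 36), (q, t, m, n, 9, 40), (q, t, m, s, 26, 36)}.
Keep only column(s) G, B, F, D, A (3 duplicate(s) eliminated): {(26, c, a, 34, c), (26, c, a, 34, u), (27, c, q, 30, c), (27, c, q, 30, u), (3, c, a, 27, c), (3, c, a, 27, u), (36, q, s, 26, s), (36, q, s, 26, t), (40, q, n, 9, s), (40, q, n, 9, t)}
Selection F != s: {(26, c, a, 34, c), (26, c, a, 34, u), (27, c, q, 30, c), (27, c, q, 30, u), (3, c, a, 27, c), (3, c, a, 27, u), (40, q, n, 9, s), (40, q, n, 9, t)}
Keep only column(s) B, D (4 duplicate(s) eliminated): {(c, 27), (c, 30), (c, 34), (q, 9)}

{(c, 27), (c, 30), (c, 34), (q, 9)}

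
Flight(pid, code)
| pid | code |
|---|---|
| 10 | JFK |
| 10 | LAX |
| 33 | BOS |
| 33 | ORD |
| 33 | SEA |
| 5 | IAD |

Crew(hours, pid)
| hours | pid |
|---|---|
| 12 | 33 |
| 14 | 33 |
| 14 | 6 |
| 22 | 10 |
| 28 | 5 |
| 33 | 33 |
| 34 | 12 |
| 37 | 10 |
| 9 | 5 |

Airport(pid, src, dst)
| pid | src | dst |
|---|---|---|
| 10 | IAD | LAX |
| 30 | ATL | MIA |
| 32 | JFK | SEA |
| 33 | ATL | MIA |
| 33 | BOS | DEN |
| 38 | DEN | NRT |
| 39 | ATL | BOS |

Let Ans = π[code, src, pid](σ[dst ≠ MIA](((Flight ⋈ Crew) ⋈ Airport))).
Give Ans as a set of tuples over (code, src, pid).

{(BOS, BOS, 33), (JFK, IAD, 10), (LAX, IAD, 10), (ORD, BOS, 33), (SEA, BOS, 33)}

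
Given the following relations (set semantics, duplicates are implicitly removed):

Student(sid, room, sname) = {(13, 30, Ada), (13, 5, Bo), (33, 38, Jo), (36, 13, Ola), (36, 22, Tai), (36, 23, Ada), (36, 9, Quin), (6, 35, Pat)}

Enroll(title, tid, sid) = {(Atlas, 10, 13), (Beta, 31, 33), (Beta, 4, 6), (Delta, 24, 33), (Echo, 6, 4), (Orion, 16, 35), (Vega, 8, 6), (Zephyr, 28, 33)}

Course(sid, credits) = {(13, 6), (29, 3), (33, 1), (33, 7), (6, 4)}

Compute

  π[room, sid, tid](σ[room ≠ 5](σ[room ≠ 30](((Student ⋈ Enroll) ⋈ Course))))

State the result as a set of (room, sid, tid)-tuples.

Student ⋈ Enroll (natural join on sid): {(13, 30, Ada, Atlas, 10), (13, 5, Bo, Atlas, 10), (33, 38, Jo, Beta, 31), (33, 38, Jo, Delta, 24), (33, 38, Jo, Zephyr, 28), (6, 35, Pat, Beta, 4), (6, 35, Pat, Vega, 8)}
(Student ⋈ Enroll) ⋈ Course (natural join on sid): {(13, 30, Ada, Atlas, 10, 6), (13, 5, Bo, Atlas, 10, 6), (33, 38, Jo, Beta, 31, 1), (33, 38, Jo, Beta, 31, 7), (33, 38, Jo, Delta, 24, 1), (33, 38, Jo, Delta, 24, 7), (33, 38, Jo, Zephyr, 28, 1), (33, 38, Jo, Zephyr, 28, 7), (6, 35, Pat, Beta, 4, 4), (6, 35, Pat, Vega, 8, 4)}
Apply σ_{room ≠ 30}; surviving tuples: {(13, 5, Bo, Atlas, 10, 6), (33, 38, Jo, Beta, 31, 1), (33, 38, Jo, Beta, 31, 7), (33, 38, Jo, Delta, 24, 1), (33, 38, Jo, Delta, 24, 7), (33, 38, Jo, Zephyr, 28, 1), (33, 38, Jo, Zephyr, 28, 7), (6, 35, Pat, Beta, 4, 4), (6, 35, Pat, Vega, 8, 4)}
Apply σ_{room ≠ 5}; surviving tuples: {(33, 38, Jo, Beta, 31, 1), (33, 38, Jo, Beta, 31, 7), (33, 38, Jo, Delta, 24, 1), (33, 38, Jo, Delta, 24, 7), (33, 38, Jo, Zephyr, 28, 1), (33, 38, Jo, Zephyr, 28, 7), (6, 35, Pat, Beta, 4, 4), (6, 35, Pat, Vega, 8, 4)}
π[room, sid, tid]: project onto (room, sid, tid) (3 duplicate(s) eliminated) → {(35, 6, 4), (35, 6, 8), (38, 33, 24), (38, 33, 28), (38, 33, 31)}

{(35, 6, 4), (35, 6, 8), (38, 33, 24), (38, 33, 28), (38, 33, 31)}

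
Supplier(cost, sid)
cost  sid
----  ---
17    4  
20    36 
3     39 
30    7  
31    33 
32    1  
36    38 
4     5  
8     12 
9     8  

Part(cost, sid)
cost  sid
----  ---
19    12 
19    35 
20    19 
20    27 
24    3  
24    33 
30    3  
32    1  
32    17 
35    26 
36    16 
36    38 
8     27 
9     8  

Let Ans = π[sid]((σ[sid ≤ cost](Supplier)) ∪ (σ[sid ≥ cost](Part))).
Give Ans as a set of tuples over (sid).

Filtering on sid ≤ cost leaves {(17, 4), (30, 7), (32, 1), (9, 8)}.
Filtering on sid ≥ cost leaves {(19, 35), (20, 27), (24, 33), (36, 38), (8, 27)}.
Union: {(17, 4), (30, 7), (32, 1), (9, 8)} with {(19, 35), (20, 27), (24, 33), (36, 38), (8, 27)} → {(17, 4), (19, 35), (20, 27), (24, 33), (30, 7), (32, 1), (36, 38), (8, 27), (9, 8)}
Keep only column(s) sid (1 duplicate(s) eliminated): {1, 27, 33, 35, 38, 4, 7, 8}

{1, 27, 33, 35, 38, 4, 7, 8}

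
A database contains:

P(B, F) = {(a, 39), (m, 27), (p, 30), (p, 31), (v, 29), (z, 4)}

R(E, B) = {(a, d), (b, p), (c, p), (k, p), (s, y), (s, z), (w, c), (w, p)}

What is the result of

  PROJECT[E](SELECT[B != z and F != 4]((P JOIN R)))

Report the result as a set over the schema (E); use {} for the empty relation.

{b, c, k, w}

P ⋈ R (natural join on B): {(p, 30, b), (p, 30, c), (p, 30, k), (p, 30, w), (p, 31, b), (p, 31, c), (p, 31, k), (p, 31, w), (z, 4, s)}
Selection B != z and F != 4: {(p, 30, b), (p, 30, c), (p, 30, k), (p, 30, w), (p, 31, b), (p, 31, c), (p, 31, k), (p, 31, w)}
Projecting to E (4 duplicate(s) eliminated): {b, c, k, w}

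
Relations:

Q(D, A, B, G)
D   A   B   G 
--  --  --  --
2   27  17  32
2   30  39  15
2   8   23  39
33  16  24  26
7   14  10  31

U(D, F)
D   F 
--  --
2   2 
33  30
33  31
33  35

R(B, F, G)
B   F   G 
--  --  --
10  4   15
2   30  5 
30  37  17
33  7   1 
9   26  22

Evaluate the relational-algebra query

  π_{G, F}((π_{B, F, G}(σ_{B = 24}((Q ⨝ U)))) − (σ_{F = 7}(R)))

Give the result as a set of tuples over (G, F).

{(26, 30), (26, 31), (26, 35)}

Q ⋈ U (natural join on D): {(2, 27, 17, 32, 2), (2, 30, 39, 15, 2), (2, 8, 23, 39, 2), (33, 16, 24, 26, 30), (33, 16, 24, 26, 31), (33, 16, 24, 26, 35)}
Filtering on B = 24 leaves {(33, 16, 24, 26, 30), (33, 16, 24, 26, 31), (33, 16, 24, 26, 35)}.
Projecting to B, F, G: {(24, 30, 26), (24, 31, 26), (24, 35, 26)}
Filtering on F = 7 leaves {(33, 7, 1)}.
Difference: {(24, 30, 26), (24, 31, 26), (24, 35, 26)} with {(33, 7, 1)} → {(24, 30, 26), (24, 31, 26), (24, 35, 26)}
Projecting to G, F: {(26, 30), (26, 31), (26, 35)}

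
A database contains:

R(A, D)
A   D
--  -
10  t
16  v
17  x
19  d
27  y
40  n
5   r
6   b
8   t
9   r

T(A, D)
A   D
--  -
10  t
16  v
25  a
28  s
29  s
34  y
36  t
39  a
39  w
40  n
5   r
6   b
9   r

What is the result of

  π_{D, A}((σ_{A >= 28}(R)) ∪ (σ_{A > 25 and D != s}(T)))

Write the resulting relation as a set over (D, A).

σ[A >= 28]: keep tuples satisfying A >= 28 → {(40, n)}
σ[A > 25 and D != s]: keep tuples satisfying A > 25 and D != s → {(34, y), (36, t), (39, a), (39, w), (40, n)}
Set union of the two operands is {(34, y), (36, t), (39, a), (39, w), (40, n)}.
π_{D, A} gives {(a, 39), (n, 40), (t, 36), (w, 39), (y, 34)}.

{(a, 39), (n, 40), (t, 36), (w, 39), (y, 34)}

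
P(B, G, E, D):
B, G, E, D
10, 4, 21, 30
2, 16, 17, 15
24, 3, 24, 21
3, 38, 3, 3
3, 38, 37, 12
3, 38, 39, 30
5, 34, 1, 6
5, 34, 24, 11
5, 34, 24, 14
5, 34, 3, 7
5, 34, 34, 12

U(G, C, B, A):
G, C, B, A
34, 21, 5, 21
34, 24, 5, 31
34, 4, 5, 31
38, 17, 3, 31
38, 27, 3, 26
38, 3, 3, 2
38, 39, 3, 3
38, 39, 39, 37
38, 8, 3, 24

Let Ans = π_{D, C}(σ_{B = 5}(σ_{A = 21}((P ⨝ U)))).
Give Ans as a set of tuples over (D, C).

{(11, 21), (12, 21), (14, 21), (6, 21), (7, 21)}

P ⋈ U (natural join on B, G): {(3, 38, 3, 3, 17, 31), (3, 38, 3, 3, 27, 26), (3, 38, 3, 3, 3, 2), (3, 38, 3, 3, 39, 3), (3, 38, 3, 3, 8, 24), (3, 38, 37, 12, 17, 31), (3, 38, 37, 12, 27, 26), (3, 38, 37, 12, 3, 2), (3, 38, 37, 12, 39, 3), (3, 38, 37, 12, 8, 24), (3, 38, 39, 30, 17, 31), (3, 38, 39, 30, 27, 26), (3, 38, 39, 30, 3, 2), (3, 38, 39, 30, 39, 3), (3, 38, 39, 30, 8, 24), (5, 34, 1, 6, 21, 21), (5, 34, 1, 6, 24, 31), (5, 34, 1, 6, 4, 31), (5, 34, 24, 11, 21, 21), (5, 34, 24, 11, 24, 31), (5, 34, 24, 11, 4, 31), (5, 34, 24, 14, 21, 21), (5, 34, 24, 14, 24, 31), (5, 34, 24, 14, 4, 31), (5, 34, 3, 7, 21, 21), (5, 34, 3, 7, 24, 31), (5, 34, 3, 7, 4, 31), (5, 34, 34, 12, 21, 21), (5, 34, 34, 12, 24, 31), (5, 34, 34, 12, 4, 31)}
Apply σ_{A = 21}; surviving tuples: {(5, 34, 1, 6, 21, 21), (5, 34, 24, 11, 21, 21), (5, 34, 24, 14, 21, 21), (5, 34, 3, 7, 21, 21), (5, 34, 34, 12, 21, 21)}
Apply σ_{B = 5}; surviving tuples: {(5, 34, 1, 6, 21, 21), (5, 34, 24, 11, 21, 21), (5, 34, 24, 14, 21, 21), (5, 34, 3, 7, 21, 21), (5, 34, 34, 12, 21, 21)}
π_{D, C} gives {(11, 21), (12, 21), (14, 21), (6, 21), (7, 21)}.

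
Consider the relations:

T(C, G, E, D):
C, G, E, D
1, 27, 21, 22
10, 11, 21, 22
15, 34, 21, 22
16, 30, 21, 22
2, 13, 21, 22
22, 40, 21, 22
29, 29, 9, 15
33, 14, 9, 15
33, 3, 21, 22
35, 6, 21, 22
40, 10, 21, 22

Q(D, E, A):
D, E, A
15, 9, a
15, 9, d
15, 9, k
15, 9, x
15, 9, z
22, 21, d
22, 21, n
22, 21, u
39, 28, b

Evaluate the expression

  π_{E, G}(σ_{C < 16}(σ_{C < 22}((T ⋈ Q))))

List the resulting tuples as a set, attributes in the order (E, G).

{(21, 11), (21, 13), (21, 27), (21, 34)}

Natural join on E, D: {(1, 27, 21, 22, d), (1, 27, 21, 22, n), (1, 27, 21, 22, u), (10, 11, 21, 22, d), (10, 11, 21, 22, n), (10, 11, 21, 22, u), (15, 34, 21, 22, d), (15, 34, 21, 22, n), (15, 34, 21, 22, u), (16, 30, 21, 22, d), (16, 30, 21, 22, n), (16, 30, 21, 22, u), (2, 13, 21, 22, d), (2, 13, 21, 22, n), (2, 13, 21, 22, u), (22, 40, 21, 22, d), (22, 40, 21, 22, n), (22, 40, 21, 22, u), (29, 29, 9, 15, a), (29, 29, 9, 15, d), (29, 29, 9, 15, k), (29, 29, 9, 15, x), (29, 29, 9, 15, z), (33, 14, 9, 15, a), (33, 14, 9, 15, d), (33, 14, 9, 15, k), (33, 14, 9, 15, x), (33, 14, 9, 15, z), (33, 3, 21, 22, d), (33, 3, 21, 22, n), (33, 3, 21, 22, u), (35, 6, 21, 22, d), (35, 6, 21, 22, n), (35, 6, 21, 22, u), (40, 10, 21, 22, d), (40, 10, 21, 22, n), (40, 10, 21, 22, u)}
Apply σ_{C < 22}; surviving tuples: {(1, 27, 21, 22, d), (1, 27, 21, 22, n), (1, 27, 21, 22, u), (10, 11, 21, 22, d), (10, 11, 21, 22, n), (10, 11, 21, 22, u), (15, 34, 21, 22, d), (15, 34, 21, 22, n), (15, 34, 21, 22, u), (16, 30, 21, 22, d), (16, 30, 21, 22, n), (16, 30, 21, 22, u), (2, 13, 21, 22, d), (2, 13, 21, 22, n), (2, 13, 21, 22, u)}
Apply σ_{C < 16}; surviving tuples: {(1, 27, 21, 22, d), (1, 27, 21, 22, n), (1, 27, 21, 22, u), (10, 11, 21, 22, d), (10, 11, 21, 22, n), (10, 11, 21, 22, u), (15, 34, 21, 22, d), (15, 34, 21, 22, n), (15, 34, 21, 22, u), (2, 13, 21, 22, d), (2, 13, 21, 22, n), (2, 13, 21, 22, u)}
π[E, G]: project onto (E, G) (8 duplicate(s) eliminated) → {(21, 11), (21, 13), (21, 27), (21, 34)}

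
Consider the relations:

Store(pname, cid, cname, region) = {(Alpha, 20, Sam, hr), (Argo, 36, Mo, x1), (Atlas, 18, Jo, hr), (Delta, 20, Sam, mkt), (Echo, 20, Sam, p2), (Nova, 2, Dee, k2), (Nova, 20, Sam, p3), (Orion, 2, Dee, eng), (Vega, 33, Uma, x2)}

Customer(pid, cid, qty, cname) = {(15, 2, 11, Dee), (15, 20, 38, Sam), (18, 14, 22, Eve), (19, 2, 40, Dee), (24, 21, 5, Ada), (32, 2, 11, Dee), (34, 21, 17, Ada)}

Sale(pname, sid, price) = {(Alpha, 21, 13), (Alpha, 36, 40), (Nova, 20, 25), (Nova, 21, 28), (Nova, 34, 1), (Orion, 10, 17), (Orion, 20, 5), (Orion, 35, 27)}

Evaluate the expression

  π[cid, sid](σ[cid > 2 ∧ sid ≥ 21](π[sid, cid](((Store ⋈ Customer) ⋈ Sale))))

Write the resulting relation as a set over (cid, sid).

{(20, 21), (20, 34), (20, 36)}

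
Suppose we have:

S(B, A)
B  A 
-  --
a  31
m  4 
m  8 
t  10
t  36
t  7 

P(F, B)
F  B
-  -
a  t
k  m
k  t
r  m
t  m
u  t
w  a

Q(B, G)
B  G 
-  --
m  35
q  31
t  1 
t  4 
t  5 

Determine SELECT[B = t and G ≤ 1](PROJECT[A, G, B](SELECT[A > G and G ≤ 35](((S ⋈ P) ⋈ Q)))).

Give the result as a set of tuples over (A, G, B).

{(10, 1, t), (36, 1, t), (7, 1, t)}

Joining S and P on B yields {(a, 31, w), (m, 4, k), (m, 4, r), (m, 4, t), (m, 8, k), (m, 8, r), (m, 8, t), (t, 10, a), (t, 10, k), (t, 10, u), (t, 36, a), (t, 36, k), (t, 36, u), (t, 7, a), (t, 7, k), (t, 7, u)}.
Joining (S ⋈ P) and Q on B yields {(m, 4, k, 35), (m, 4, r, 35), (m, 4, t, 35), (m, 8, k, 35), (m, 8, r, 35), (m, 8, t, 35), (t, 10, a, 1), (t, 10, a, 4), (t, 10, a, 5), (t, 10, k, 1), (t, 10, k, 4), (t, 10, k, 5), (t, 10, u, 1), (t, 10, u, 4), (t, 10, u, 5), (t, 36, a, 1), (t, 36, a, 4), (t, 36, a, 5), (t, 36, k, 1), (t, 36, k, 4), (t, 36, k, 5), (t, 36, u, 1), (t, 36, u, 4), (t, 36, u, 5), (t, 7, a, 1), (t, 7, a, 4), (t, 7, a, 5), (t, 7, k, 1), (t, 7, k, 4), (t, 7, k, 5), (t, 7, u, 1), (t, 7, u, 4), (t, 7, u, 5)}.
σ[A > G and G ≤ 35]: keep tuples satisfying A > G and G ≤ 35 → {(t, 10, a, 1), (t, 10, a, 4), (t, 10, a, 5), (t, 10, k, 1), (t, 10, k, 4), (t, 10, k, 5), (t, 10, u, 1), (t, 10, u, 4), (t, 10, u, 5), (t, 36, a, 1), (t, 36, a, 4), (t, 36, a, 5), (t, 36, k, 1), (t, 36, k, 4), (t, 36, k, 5), (t, 36, u, 1), (t, 36, u, 4), (t, 36, u, 5), (t, 7, a, 1), (t, 7, a, 4), (t, 7, a, 5), (t, 7, k, 1), (t, 7, k, 4), (t, 7, k, 5), (t, 7, u, 1), (t, 7, u, 4), (t, 7, u, 5)}
Projecting to A, G, B (18 duplicate(s) eliminated): {(10, 1, t), (10, 4, t), (10, 5, t), (36, 1, t), (36, 4, t), (36, 5, t), (7, 1, t), (7, 4, t), (7, 5, t)}
σ[B = t and G ≤ 1]: keep tuples satisfying B = t and G ≤ 1 → {(10, 1, t), (36, 1, t), (7, 1, t)}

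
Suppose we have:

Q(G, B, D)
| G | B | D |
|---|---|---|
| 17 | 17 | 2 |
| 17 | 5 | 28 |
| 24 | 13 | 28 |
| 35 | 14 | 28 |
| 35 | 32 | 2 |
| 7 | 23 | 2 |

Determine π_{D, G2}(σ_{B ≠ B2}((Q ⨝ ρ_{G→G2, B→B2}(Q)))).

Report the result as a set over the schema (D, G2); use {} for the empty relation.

{(2, 17), (2, 35), (2, 7), (28, 17), (28, 24), (28, 35)}

ρ[G→G2, B→B2]: schema becomes (G2, B2, D); tuples unchanged.
Joining Q and ρ_{G→G2, B→B2}(Q) on D yields {(17, 17, 2, 17, 17), (17, 17, 2, 35, 32), (17, 17, 2, 7, 23), (17, 5, 28, 17, 5), (17, 5, 28, 24, 13), (17, 5, 28, 35, 14), (24, 13, 28, 17, 5), (24, 13, 28, 24, 13), (24, 13, 28, 35, 14), (35, 14, 28, 17, 5), (35, 14, 28, 24, 13), (35, 14, 28, 35, 14), (35, 32, 2, 17, 17), (35, 32, 2, 35, 32), (35, 32, 2, 7, 23), (7, 23, 2, 17, 17), (7, 23, 2, 35, 32), (7, 23, 2, 7, 23)}.
σ[B ≠ B2]: keep tuples satisfying B ≠ B2 → {(17, 17, 2, 35, 32), (17, 17, 2, 7, 23), (17, 5, 28, 24, 13), (17, 5, 28, 35, 14), (24, 13, 28, 17, 5), (24, 13, 28, 35, 14), (35, 14, 28, 17, 5), (35, 14, 28, 24, 13), (35, 32, 2, 17, 17), (35, 32, 2, 7, 23), (7, 23, 2, 17, 17), (7, 23, 2, 35, 32)}
π_{D, G2} gives {(2, 17), (2, 35), (2, 7), (28, 17), (28, 24), (28, 35)} (6 duplicate(s) eliminated).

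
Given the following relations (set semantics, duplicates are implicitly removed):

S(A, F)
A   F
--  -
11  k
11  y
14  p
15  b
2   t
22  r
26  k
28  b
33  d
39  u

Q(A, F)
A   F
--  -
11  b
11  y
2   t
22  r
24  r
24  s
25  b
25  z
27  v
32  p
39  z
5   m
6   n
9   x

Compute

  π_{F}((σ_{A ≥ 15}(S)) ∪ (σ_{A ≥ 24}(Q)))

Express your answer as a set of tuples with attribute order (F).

{b, d, k, p, r, s, u, v, z}

Selection A ≥ 15: {(15, b), (22, r), (26, k), (28, b), (33, d), (39, u)}
Selection A ≥ 24: {(24, r), (24, s), (25, b), (25, z), (27, v), (32, p), (39, z)}
Set union of the two operands is {(15, b), (22, r), (24, r), (24, s), (25, b), (25, z), (26, k), (27, v), (28, b), (32, p), (33, d), (39, u), (39, z)}.
π_{F} gives {b, d, k, p, r, s, u, v, z} (4 duplicate(s) eliminated).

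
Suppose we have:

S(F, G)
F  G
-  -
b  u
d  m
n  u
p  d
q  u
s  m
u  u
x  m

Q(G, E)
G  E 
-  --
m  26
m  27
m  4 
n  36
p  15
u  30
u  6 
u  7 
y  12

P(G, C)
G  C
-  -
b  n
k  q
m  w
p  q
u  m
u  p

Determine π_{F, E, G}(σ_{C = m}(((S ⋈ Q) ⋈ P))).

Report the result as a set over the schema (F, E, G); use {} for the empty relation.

Joining S and Q on G yields {(b, u, 30), (b, u, 6), (b, u, 7), (d, m, 26), (d, m, 27), (d, m, 4), (n, u, 30), (n, u, 6), (n, u, 7), (q, u, 30), (q, u, 6), (q, u, 7), (s, m, 26), (s, m, 27), (s, m, 4), (u, u, 30), (u, u, 6), (u, u, 7), (x, m, 26), (x, m, 27), (x, m, 4)}.
Joining (S ⋈ Q) and P on G yields {(b, u, 30, m), (b, u, 30, p), (b, u, 6, m), (b, u, 6, p), (b, u, 7, m), (b, u, 7, p), (d, m, 26, w), (d, m, 27, w), (d, m, 4, w), (n, u, 30, m), (n, u, 30, p), (n, u, 6, m), (n, u, 6, p), (n, u, 7, m), (n, u, 7, p), (q, u, 30, m), (q, u, 30, p), (q, u, 6, m), (q, u, 6, p), (q, u, 7, m), (q, u, 7, p), (s, m, 26, w), (s, m, 27, w), (s, m, 4, w), (u, u, 30, m), (u, u, 30, p), (u, u, 6, m), (u, u, 6, p), (u, u, 7, m), (u, u, 7, p), (x, m, 26, w), (x, m, 27, w), (x, m, 4, w)}.
Apply σ_{C = m}; surviving tuples: {(b, u, 30, m), (b, u, 6, m), (b, u, 7, m), (n, u, 30, m), (n, u, 6, m), (n, u, 7, m), (q, u, 30, m), (q, u, 6, m), (q, u, 7, m), (u, u, 30, m), (u, u, 6, m), (u, u, 7, m)}
Keep only column(s) F, E, G: {(b, 30, u), (b, 6, u), (b, 7, u), (n, 30, u), (n, 6, u), (n, 7, u), (q, 30, u), (q, 6, u), (q, 7, u), (u, 30, u), (u, 6, u), (u, 7, u)}

{(b, 30, u), (b, 6, u), (b, 7, u), (n, 30, u), (n, 6, u), (n, 7, u), (q, 30, u), (q, 6, u), (q, 7, u), (u, 30, u), (u, 6, u), (u, 7, u)}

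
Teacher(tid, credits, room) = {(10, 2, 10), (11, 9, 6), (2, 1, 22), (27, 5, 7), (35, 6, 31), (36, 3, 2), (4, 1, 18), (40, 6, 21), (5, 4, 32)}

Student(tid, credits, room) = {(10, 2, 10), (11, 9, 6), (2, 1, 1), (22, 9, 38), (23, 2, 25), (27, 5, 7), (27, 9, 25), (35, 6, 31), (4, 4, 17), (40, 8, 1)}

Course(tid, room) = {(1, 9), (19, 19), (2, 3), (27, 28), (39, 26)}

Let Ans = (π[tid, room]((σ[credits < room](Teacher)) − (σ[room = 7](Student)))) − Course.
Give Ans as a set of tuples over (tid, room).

{(10, 10), (2, 22), (35, 31), (4, 18), (40, 21), (5, 32)}

Apply σ_{credits < room}; surviving tuples: {(10, 2, 10), (2, 1, 22), (27, 5, 7), (35, 6, 31), (4, 1, 18), (40, 6, 21), (5, 4, 32)}
Apply σ_{room = 7}; surviving tuples: {(27, 5, 7)}
Set difference of the two operands is {(10, 2, 10), (2, 1, 22), (35, 6, 31), (4, 1, 18), (40, 6, 21), (5, 4, 32)}.
Projecting to tid, room: {(10, 10), (2, 22), (35, 31), (4, 18), (40, 21), (5, 32)}
Set difference of the two operands is {(10, 10), (2, 22), (35, 31), (4, 18), (40, 21), (5, 32)}.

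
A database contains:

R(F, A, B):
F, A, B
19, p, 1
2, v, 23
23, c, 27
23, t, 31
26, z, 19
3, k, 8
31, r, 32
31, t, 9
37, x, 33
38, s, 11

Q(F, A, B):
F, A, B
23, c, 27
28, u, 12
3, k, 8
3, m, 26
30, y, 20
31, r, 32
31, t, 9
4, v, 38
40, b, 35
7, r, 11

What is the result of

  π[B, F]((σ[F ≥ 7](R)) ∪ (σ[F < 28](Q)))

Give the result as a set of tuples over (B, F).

{(1, 19), (11, 38), (11, 7), (19, 26), (26, 3), (27, 23), (31, 23), (32, 31), (33, 37), (38, 4), (8, 3), (9, 31)}

Selection F ≥ 7: {(19, p, 1), (23, c, 27), (23, t, 31), (26, z, 19), (31, r, 32), (31, t, 9), (37, x, 33), (38, s, 11)}
Selection F < 28: {(23, c, 27), (3, k, 8), (3, m, 26), (4, v, 38), (7, r, 11)}
Taking the union: {(19, p, 1), (23, c, 27), (23, t, 31), (26, z, 19), (3, k, 8), (3, m, 26), (31, r, 32), (31, t, 9), (37, x, 33), (38, s, 11), (4, v, 38), (7, r, 11)}
π[B, F]: project onto (B, F) → {(1, 19), (11, 38), (11, 7), (19, 26), (26, 3), (27, 23), (31, 23), (32, 31), (33, 37), (38, 4), (8, 3), (9, 31)}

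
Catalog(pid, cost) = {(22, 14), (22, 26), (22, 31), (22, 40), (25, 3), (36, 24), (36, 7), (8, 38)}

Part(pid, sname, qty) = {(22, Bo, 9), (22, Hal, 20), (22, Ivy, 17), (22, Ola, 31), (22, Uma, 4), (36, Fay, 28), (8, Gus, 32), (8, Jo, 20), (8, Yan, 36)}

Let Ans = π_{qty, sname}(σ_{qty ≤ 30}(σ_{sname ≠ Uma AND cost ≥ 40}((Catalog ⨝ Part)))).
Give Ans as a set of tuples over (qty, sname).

{(17, Ivy), (20, Hal), (9, Bo)}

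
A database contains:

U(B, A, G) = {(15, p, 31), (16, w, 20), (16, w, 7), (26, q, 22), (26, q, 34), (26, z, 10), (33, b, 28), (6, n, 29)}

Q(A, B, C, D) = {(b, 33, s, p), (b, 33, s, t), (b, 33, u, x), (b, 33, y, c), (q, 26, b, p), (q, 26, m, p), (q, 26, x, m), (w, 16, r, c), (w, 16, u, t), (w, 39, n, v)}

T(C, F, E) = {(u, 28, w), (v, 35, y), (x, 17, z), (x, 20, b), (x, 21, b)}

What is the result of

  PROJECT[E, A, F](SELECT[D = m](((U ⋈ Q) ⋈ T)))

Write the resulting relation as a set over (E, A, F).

Joining U and Q on B, A yields {(16, w, 20, r, c), (16, w, 20, u, t), (16, w, 7, r, c), (16, w, 7, u, t), (26, q, 22, b, p), (26, q, 22, m, p), (26, q, 22, x, m), (26, q, 34, b, p), (26, q, 34, m, p), (26, q, 34, x, m), (33, b, 28, s, p), (33, b, 28, s, t), (33, b, 28, u, x), (33, b, 28, y, c)}.
Joining (U ⋈ Q) and T on C yields {(16, w, 20, u, t, 28, w), (16, w, 7, u, t, 28, w), (26, q, 22, x, m, 17, z), (26, q, 22, x, m, 20, b), (26, q, 22, x, m, 21, b), (26, q, 34, x, m, 17, z), (26, q, 34, x, m, 20, b), (26, q, 34, x, m, 21, b), (33, b, 28, u, x, 28, w)}.
Selection D = m: {(26, q, 22, x, m, 17, z), (26, q, 22, x, m, 20, b), (26, q, 22, x, m, 21, b), (26, q, 34, x, m, 17, z), (26, q, 34, x, m, 20, b), (26, q, 34, x, m, 21, b)}
π_{E, A, F} gives {(b, q, 20), (b, q, 21), (z, q, 17)} (3 duplicate(s) eliminated).

{(b, q, 20), (b, q, 21), (z, q, 17)}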